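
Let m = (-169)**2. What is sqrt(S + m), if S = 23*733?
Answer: 2*sqrt(11355) ≈ 213.12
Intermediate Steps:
m = 28561
S = 16859
sqrt(S + m) = sqrt(16859 + 28561) = sqrt(45420) = 2*sqrt(11355)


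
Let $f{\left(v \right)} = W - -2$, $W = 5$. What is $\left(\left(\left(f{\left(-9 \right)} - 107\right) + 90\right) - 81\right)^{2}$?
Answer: $8281$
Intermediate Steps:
$f{\left(v \right)} = 7$ ($f{\left(v \right)} = 5 - -2 = 5 + 2 = 7$)
$\left(\left(\left(f{\left(-9 \right)} - 107\right) + 90\right) - 81\right)^{2} = \left(\left(\left(7 - 107\right) + 90\right) - 81\right)^{2} = \left(\left(-100 + 90\right) - 81\right)^{2} = \left(-10 - 81\right)^{2} = \left(-91\right)^{2} = 8281$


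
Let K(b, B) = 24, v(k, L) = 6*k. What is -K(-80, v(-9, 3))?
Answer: -24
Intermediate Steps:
-K(-80, v(-9, 3)) = -1*24 = -24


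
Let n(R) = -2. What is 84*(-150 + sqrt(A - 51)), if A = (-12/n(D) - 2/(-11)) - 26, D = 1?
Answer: -12600 + 84*I*sqrt(8569)/11 ≈ -12600.0 + 706.89*I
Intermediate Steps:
A = -218/11 (A = (-12/(-2) - 2/(-11)) - 26 = (-12*(-1/2) - 2*(-1/11)) - 26 = (6 + 2/11) - 26 = 68/11 - 26 = -218/11 ≈ -19.818)
84*(-150 + sqrt(A - 51)) = 84*(-150 + sqrt(-218/11 - 51)) = 84*(-150 + sqrt(-779/11)) = 84*(-150 + I*sqrt(8569)/11) = -12600 + 84*I*sqrt(8569)/11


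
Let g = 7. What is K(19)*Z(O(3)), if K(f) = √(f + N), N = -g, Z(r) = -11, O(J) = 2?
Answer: -22*√3 ≈ -38.105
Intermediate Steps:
N = -7 (N = -1*7 = -7)
K(f) = √(-7 + f) (K(f) = √(f - 7) = √(-7 + f))
K(19)*Z(O(3)) = √(-7 + 19)*(-11) = √12*(-11) = (2*√3)*(-11) = -22*√3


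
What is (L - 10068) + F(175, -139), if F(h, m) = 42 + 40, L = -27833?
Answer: -37819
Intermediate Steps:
F(h, m) = 82
(L - 10068) + F(175, -139) = (-27833 - 10068) + 82 = -37901 + 82 = -37819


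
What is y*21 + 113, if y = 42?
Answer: 995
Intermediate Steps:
y*21 + 113 = 42*21 + 113 = 882 + 113 = 995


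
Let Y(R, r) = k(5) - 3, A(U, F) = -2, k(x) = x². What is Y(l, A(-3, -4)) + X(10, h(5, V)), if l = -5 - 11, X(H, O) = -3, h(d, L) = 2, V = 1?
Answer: 19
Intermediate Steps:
l = -16
Y(R, r) = 22 (Y(R, r) = 5² - 3 = 25 - 3 = 22)
Y(l, A(-3, -4)) + X(10, h(5, V)) = 22 - 3 = 19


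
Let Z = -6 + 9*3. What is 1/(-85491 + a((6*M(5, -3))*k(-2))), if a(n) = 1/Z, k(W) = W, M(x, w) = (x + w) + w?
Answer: -21/1795310 ≈ -1.1697e-5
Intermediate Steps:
M(x, w) = x + 2*w (M(x, w) = (w + x) + w = x + 2*w)
Z = 21 (Z = -6 + 27 = 21)
a(n) = 1/21
1/(-85491 + a((6*M(5, -3))*k(-2))) = 1/(-85491 + 1/21) = 1/(-1795310/21) = -21/1795310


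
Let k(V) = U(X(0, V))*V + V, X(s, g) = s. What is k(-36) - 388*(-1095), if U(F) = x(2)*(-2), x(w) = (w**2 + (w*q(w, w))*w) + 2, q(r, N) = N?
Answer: 425832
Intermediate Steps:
x(w) = 2 + w**2 + w**3 (x(w) = (w**2 + (w*w)*w) + 2 = (w**2 + w**2*w) + 2 = (w**2 + w**3) + 2 = 2 + w**2 + w**3)
U(F) = -28 (U(F) = (2 + 2**2 + 2**3)*(-2) = (2 + 4 + 8)*(-2) = 14*(-2) = -28)
k(V) = -27*V (k(V) = -28*V + V = -27*V)
k(-36) - 388*(-1095) = -27*(-36) - 388*(-1095) = 972 + 424860 = 425832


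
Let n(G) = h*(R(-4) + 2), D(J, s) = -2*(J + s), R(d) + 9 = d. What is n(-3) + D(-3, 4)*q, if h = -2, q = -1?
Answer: 24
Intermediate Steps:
R(d) = -9 + d
D(J, s) = -2*J - 2*s
n(G) = 22 (n(G) = -2*((-9 - 4) + 2) = -2*(-13 + 2) = -2*(-11) = 22)
n(-3) + D(-3, 4)*q = 22 + (-2*(-3) - 2*4)*(-1) = 22 + (6 - 8)*(-1) = 22 - 2*(-1) = 22 + 2 = 24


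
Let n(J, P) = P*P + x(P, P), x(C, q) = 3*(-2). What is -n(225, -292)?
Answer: -85258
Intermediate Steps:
x(C, q) = -6
n(J, P) = -6 + P² (n(J, P) = P*P - 6 = P² - 6 = -6 + P²)
-n(225, -292) = -(-6 + (-292)²) = -(-6 + 85264) = -1*85258 = -85258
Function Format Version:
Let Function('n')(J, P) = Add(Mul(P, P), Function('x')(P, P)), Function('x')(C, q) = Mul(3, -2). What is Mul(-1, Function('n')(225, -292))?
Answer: -85258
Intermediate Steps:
Function('x')(C, q) = -6
Function('n')(J, P) = Add(-6, Pow(P, 2)) (Function('n')(J, P) = Add(Mul(P, P), -6) = Add(Pow(P, 2), -6) = Add(-6, Pow(P, 2)))
Mul(-1, Function('n')(225, -292)) = Mul(-1, Add(-6, Pow(-292, 2))) = Mul(-1, Add(-6, 85264)) = Mul(-1, 85258) = -85258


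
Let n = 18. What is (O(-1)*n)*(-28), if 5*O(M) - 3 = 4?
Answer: -3528/5 ≈ -705.60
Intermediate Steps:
O(M) = 7/5 (O(M) = ⅗ + (⅕)*4 = ⅗ + ⅘ = 7/5)
(O(-1)*n)*(-28) = ((7/5)*18)*(-28) = (126/5)*(-28) = -3528/5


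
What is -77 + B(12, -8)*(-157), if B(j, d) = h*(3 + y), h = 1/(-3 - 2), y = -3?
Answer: -77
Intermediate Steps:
h = -1/5 (h = 1/(-5) = -1/5 ≈ -0.20000)
B(j, d) = 0 (B(j, d) = -(3 - 3)/5 = -1/5*0 = 0)
-77 + B(12, -8)*(-157) = -77 + 0*(-157) = -77 + 0 = -77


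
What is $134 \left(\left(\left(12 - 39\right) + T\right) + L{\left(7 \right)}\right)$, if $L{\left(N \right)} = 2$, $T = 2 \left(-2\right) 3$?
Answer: $-4958$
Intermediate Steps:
$T = -12$ ($T = \left(-4\right) 3 = -12$)
$134 \left(\left(\left(12 - 39\right) + T\right) + L{\left(7 \right)}\right) = 134 \left(\left(\left(12 - 39\right) - 12\right) + 2\right) = 134 \left(\left(-27 - 12\right) + 2\right) = 134 \left(-39 + 2\right) = 134 \left(-37\right) = -4958$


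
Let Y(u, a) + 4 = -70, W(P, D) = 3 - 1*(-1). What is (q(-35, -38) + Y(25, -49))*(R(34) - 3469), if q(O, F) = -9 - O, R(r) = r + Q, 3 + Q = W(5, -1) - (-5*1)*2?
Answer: 164352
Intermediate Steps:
W(P, D) = 4 (W(P, D) = 3 + 1 = 4)
Y(u, a) = -74 (Y(u, a) = -4 - 70 = -74)
Q = 11 (Q = -3 + (4 - (-5*1)*2) = -3 + (4 - (-5)*2) = -3 + (4 - 1*(-10)) = -3 + (4 + 10) = -3 + 14 = 11)
R(r) = 11 + r (R(r) = r + 11 = 11 + r)
(q(-35, -38) + Y(25, -49))*(R(34) - 3469) = ((-9 - 1*(-35)) - 74)*((11 + 34) - 3469) = ((-9 + 35) - 74)*(45 - 3469) = (26 - 74)*(-3424) = -48*(-3424) = 164352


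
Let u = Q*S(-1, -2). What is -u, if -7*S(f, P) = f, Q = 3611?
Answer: -3611/7 ≈ -515.86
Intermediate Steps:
S(f, P) = -f/7
u = 3611/7 (u = 3611*(-⅐*(-1)) = 3611*(⅐) = 3611/7 ≈ 515.86)
-u = -1*3611/7 = -3611/7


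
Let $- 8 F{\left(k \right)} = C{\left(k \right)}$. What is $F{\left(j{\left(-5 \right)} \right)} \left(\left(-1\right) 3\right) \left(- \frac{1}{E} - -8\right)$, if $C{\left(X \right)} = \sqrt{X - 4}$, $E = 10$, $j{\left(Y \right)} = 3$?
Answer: $\frac{237 i}{80} \approx 2.9625 i$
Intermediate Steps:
$C{\left(X \right)} = \sqrt{-4 + X}$
$F{\left(k \right)} = - \frac{\sqrt{-4 + k}}{8}$
$F{\left(j{\left(-5 \right)} \right)} \left(\left(-1\right) 3\right) \left(- \frac{1}{E} - -8\right) = - \frac{\sqrt{-4 + 3}}{8} \left(\left(-1\right) 3\right) \left(- \frac{1}{10} - -8\right) = - \frac{\sqrt{-1}}{8} \left(-3\right) \left(\left(-1\right) \frac{1}{10} + 8\right) = - \frac{i}{8} \left(-3\right) \left(- \frac{1}{10} + 8\right) = \frac{3 i}{8} \cdot \frac{79}{10} = \frac{237 i}{80}$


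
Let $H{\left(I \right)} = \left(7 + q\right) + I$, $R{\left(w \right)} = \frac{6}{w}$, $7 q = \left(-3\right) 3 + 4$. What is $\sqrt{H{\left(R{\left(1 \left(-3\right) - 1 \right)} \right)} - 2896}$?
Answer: $\frac{i \sqrt{566678}}{14} \approx 53.77 i$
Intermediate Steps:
$q = - \frac{5}{7}$ ($q = \frac{\left(-3\right) 3 + 4}{7} = \frac{-9 + 4}{7} = \frac{1}{7} \left(-5\right) = - \frac{5}{7} \approx -0.71429$)
$H{\left(I \right)} = \frac{44}{7} + I$ ($H{\left(I \right)} = \left(7 - \frac{5}{7}\right) + I = \frac{44}{7} + I$)
$\sqrt{H{\left(R{\left(1 \left(-3\right) - 1 \right)} \right)} - 2896} = \sqrt{\left(\frac{44}{7} + \frac{6}{1 \left(-3\right) - 1}\right) - 2896} = \sqrt{\left(\frac{44}{7} + \frac{6}{-3 - 1}\right) - 2896} = \sqrt{\left(\frac{44}{7} + \frac{6}{-4}\right) - 2896} = \sqrt{\left(\frac{44}{7} + 6 \left(- \frac{1}{4}\right)\right) - 2896} = \sqrt{\left(\frac{44}{7} - \frac{3}{2}\right) - 2896} = \sqrt{\frac{67}{14} - 2896} = \sqrt{- \frac{40477}{14}} = \frac{i \sqrt{566678}}{14}$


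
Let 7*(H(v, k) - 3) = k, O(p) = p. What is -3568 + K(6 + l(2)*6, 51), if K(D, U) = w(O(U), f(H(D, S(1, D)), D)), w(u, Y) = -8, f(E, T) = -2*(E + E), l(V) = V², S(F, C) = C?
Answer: -3576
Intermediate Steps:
H(v, k) = 3 + k/7
f(E, T) = -4*E
K(D, U) = -8
-3568 + K(6 + l(2)*6, 51) = -3568 - 8 = -3576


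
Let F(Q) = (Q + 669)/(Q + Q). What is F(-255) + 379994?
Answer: 32299421/85 ≈ 3.7999e+5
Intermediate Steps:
F(Q) = (669 + Q)/(2*Q) (F(Q) = (669 + Q)/((2*Q)) = (669 + Q)*(1/(2*Q)) = (669 + Q)/(2*Q))
F(-255) + 379994 = (½)*(669 - 255)/(-255) + 379994 = (½)*(-1/255)*414 + 379994 = -69/85 + 379994 = 32299421/85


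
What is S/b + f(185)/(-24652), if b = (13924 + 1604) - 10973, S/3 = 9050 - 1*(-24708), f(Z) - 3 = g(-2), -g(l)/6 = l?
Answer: 2496538323/112289860 ≈ 22.233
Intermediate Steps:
g(l) = -6*l
f(Z) = 15 (f(Z) = 3 - 6*(-2) = 3 + 12 = 15)
S = 101274 (S = 3*(9050 - 1*(-24708)) = 3*(9050 + 24708) = 3*33758 = 101274)
b = 4555 (b = 15528 - 10973 = 4555)
S/b + f(185)/(-24652) = 101274/4555 + 15/(-24652) = 101274*(1/4555) + 15*(-1/24652) = 101274/4555 - 15/24652 = 2496538323/112289860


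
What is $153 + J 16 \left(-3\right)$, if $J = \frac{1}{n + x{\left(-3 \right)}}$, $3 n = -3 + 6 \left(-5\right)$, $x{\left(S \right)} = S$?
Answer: $\frac{1095}{7} \approx 156.43$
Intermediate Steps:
$n = -11$ ($n = \frac{-3 + 6 \left(-5\right)}{3} = \frac{-3 - 30}{3} = \frac{1}{3} \left(-33\right) = -11$)
$J = - \frac{1}{14}$ ($J = \frac{1}{-11 - 3} = \frac{1}{-14} = - \frac{1}{14} \approx -0.071429$)
$153 + J 16 \left(-3\right) = 153 - \frac{16 \left(-3\right)}{14} = 153 - - \frac{24}{7} = 153 + \frac{24}{7} = \frac{1095}{7}$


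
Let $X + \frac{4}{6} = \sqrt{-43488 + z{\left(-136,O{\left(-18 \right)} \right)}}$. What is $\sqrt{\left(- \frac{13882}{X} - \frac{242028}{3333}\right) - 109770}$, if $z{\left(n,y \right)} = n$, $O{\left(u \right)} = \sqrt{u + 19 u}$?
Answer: $\frac{3 \sqrt{1111} \sqrt{\frac{10988977 - 40678382 i \sqrt{10906}}{-1 + 3 i \sqrt{10906}}}}{1111} \approx 0.10027 + 331.42 i$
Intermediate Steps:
$O{\left(u \right)} = 2 \sqrt{5} \sqrt{u}$ ($O{\left(u \right)} = \sqrt{20 u} = 2 \sqrt{5} \sqrt{u}$)
$X = - \frac{2}{3} + 2 i \sqrt{10906}$ ($X = - \frac{2}{3} + \sqrt{-43488 - 136} = - \frac{2}{3} + \sqrt{-43624} = - \frac{2}{3} + 2 i \sqrt{10906} \approx -0.66667 + 208.86 i$)
$\sqrt{\left(- \frac{13882}{X} - \frac{242028}{3333}\right) - 109770} = \sqrt{\left(- \frac{13882}{- \frac{2}{3} + 2 i \sqrt{10906}} - \frac{242028}{3333}\right) - 109770} = \sqrt{\left(- \frac{13882}{- \frac{2}{3} + 2 i \sqrt{10906}} - \frac{80676}{1111}\right) - 109770} = \sqrt{\left(- \frac{80676}{1111} - \frac{13882}{- \frac{2}{3} + 2 i \sqrt{10906}}\right) - 109770} = \sqrt{- \frac{122035146}{1111} - \frac{13882}{- \frac{2}{3} + 2 i \sqrt{10906}}}$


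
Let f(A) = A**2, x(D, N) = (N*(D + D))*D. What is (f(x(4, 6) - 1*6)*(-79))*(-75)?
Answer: 204981300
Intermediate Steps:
x(D, N) = 2*N*D**2 (x(D, N) = (N*(2*D))*D = (2*D*N)*D = 2*N*D**2)
(f(x(4, 6) - 1*6)*(-79))*(-75) = ((2*6*4**2 - 1*6)**2*(-79))*(-75) = ((2*6*16 - 6)**2*(-79))*(-75) = ((192 - 6)**2*(-79))*(-75) = (186**2*(-79))*(-75) = (34596*(-79))*(-75) = -2733084*(-75) = 204981300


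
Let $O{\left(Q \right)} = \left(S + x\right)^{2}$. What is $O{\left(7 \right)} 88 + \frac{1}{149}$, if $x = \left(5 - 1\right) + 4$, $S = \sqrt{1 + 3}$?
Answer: $\frac{1311201}{149} \approx 8800.0$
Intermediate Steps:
$S = 2$ ($S = \sqrt{4} = 2$)
$x = 8$ ($x = 4 + 4 = 8$)
$O{\left(Q \right)} = 100$ ($O{\left(Q \right)} = \left(2 + 8\right)^{2} = 10^{2} = 100$)
$O{\left(7 \right)} 88 + \frac{1}{149} = 100 \cdot 88 + \frac{1}{149} = 8800 + \frac{1}{149} = \frac{1311201}{149}$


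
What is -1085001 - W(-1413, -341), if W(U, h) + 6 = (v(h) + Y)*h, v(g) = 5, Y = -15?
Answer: -1088405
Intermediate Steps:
W(U, h) = -6 - 10*h (W(U, h) = -6 + (5 - 15)*h = -6 - 10*h)
-1085001 - W(-1413, -341) = -1085001 - (-6 - 10*(-341)) = -1085001 - (-6 + 3410) = -1085001 - 1*3404 = -1085001 - 3404 = -1088405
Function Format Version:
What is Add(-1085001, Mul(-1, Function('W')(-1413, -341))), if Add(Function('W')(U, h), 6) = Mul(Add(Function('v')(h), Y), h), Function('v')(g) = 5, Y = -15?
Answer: -1088405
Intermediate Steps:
Function('W')(U, h) = Add(-6, Mul(-10, h)) (Function('W')(U, h) = Add(-6, Mul(Add(5, -15), h)) = Add(-6, Mul(-10, h)))
Add(-1085001, Mul(-1, Function('W')(-1413, -341))) = Add(-1085001, Mul(-1, Add(-6, Mul(-10, -341)))) = Add(-1085001, Mul(-1, Add(-6, 3410))) = Add(-1085001, Mul(-1, 3404)) = Add(-1085001, -3404) = -1088405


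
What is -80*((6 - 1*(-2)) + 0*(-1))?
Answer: -640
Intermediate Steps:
-80*((6 - 1*(-2)) + 0*(-1)) = -80*((6 + 2) + 0) = -80*(8 + 0) = -80*8 = -640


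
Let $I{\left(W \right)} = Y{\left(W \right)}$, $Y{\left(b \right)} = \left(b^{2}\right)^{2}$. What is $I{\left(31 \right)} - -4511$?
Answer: $928032$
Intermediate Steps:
$Y{\left(b \right)} = b^{4}$
$I{\left(W \right)} = W^{4}$
$I{\left(31 \right)} - -4511 = 31^{4} - -4511 = 923521 + 4511 = 928032$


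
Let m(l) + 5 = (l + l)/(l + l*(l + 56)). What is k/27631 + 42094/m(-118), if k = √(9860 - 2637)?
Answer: -2567734/307 + √7223/27631 ≈ -8364.0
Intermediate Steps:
m(l) = -5 + 2*l/(l + l*(56 + l)) (m(l) = -5 + (l + l)/(l + l*(l + 56)) = -5 + (2*l)/(l + l*(56 + l)) = -5 + 2*l/(l + l*(56 + l)))
k = √7223 ≈ 84.988
k/27631 + 42094/m(-118) = √7223/27631 + 42094/(((-283 - 5*(-118))/(57 - 118))) = √7223*(1/27631) + 42094/(((-283 + 590)/(-61))) = √7223/27631 + 42094/((-1/61*307)) = √7223/27631 + 42094/(-307/61) = √7223/27631 + 42094*(-61/307) = √7223/27631 - 2567734/307 = -2567734/307 + √7223/27631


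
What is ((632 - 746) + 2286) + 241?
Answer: 2413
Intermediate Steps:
((632 - 746) + 2286) + 241 = (-114 + 2286) + 241 = 2172 + 241 = 2413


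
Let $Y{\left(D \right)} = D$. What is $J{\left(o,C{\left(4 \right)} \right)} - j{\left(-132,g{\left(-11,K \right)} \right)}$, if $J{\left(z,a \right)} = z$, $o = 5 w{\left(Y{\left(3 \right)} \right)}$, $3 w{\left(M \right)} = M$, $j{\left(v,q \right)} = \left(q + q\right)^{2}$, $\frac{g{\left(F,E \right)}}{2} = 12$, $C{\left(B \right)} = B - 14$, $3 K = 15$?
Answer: $-2299$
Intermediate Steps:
$K = 5$ ($K = \frac{1}{3} \cdot 15 = 5$)
$C{\left(B \right)} = -14 + B$
$g{\left(F,E \right)} = 24$ ($g{\left(F,E \right)} = 2 \cdot 12 = 24$)
$j{\left(v,q \right)} = 4 q^{2}$ ($j{\left(v,q \right)} = \left(2 q\right)^{2} = 4 q^{2}$)
$w{\left(M \right)} = \frac{M}{3}$
$o = 5$ ($o = 5 \cdot \frac{1}{3} \cdot 3 = 5 \cdot 1 = 5$)
$J{\left(o,C{\left(4 \right)} \right)} - j{\left(-132,g{\left(-11,K \right)} \right)} = 5 - 4 \cdot 24^{2} = 5 - 4 \cdot 576 = 5 - 2304 = -2299$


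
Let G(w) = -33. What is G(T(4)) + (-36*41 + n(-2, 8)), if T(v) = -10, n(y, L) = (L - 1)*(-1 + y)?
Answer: -1530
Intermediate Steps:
n(y, L) = (-1 + L)*(-1 + y)
G(T(4)) + (-36*41 + n(-2, 8)) = -33 + (-36*41 + (1 - 1*8 - 1*(-2) + 8*(-2))) = -33 + (-1476 + (1 - 8 + 2 - 16)) = -33 + (-1476 - 21) = -33 - 1497 = -1530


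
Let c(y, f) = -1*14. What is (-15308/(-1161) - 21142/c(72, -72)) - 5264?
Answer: -706987/189 ≈ -3740.7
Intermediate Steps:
c(y, f) = -14
(-15308/(-1161) - 21142/c(72, -72)) - 5264 = (-15308/(-1161) - 21142/(-14)) - 5264 = (-15308*(-1/1161) - 21142*(-1/14)) - 5264 = (356/27 + 10571/7) - 5264 = 287909/189 - 5264 = -706987/189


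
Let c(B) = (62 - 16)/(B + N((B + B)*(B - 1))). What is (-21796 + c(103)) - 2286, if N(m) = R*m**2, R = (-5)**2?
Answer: -265807572375600/11037603703 ≈ -24082.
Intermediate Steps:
R = 25
N(m) = 25*m**2
c(B) = 46/(B + 100*B**2*(-1 + B)**2) (c(B) = (62 - 16)/(B + 25*((B + B)*(B - 1))**2) = 46/(B + 25*((2*B)*(-1 + B))**2) = 46/(B + 25*(2*B*(-1 + B))**2) = 46/(B + 25*(4*B**2*(-1 + B)**2)) = 46/(B + 100*B**2*(-1 + B)**2))
(-21796 + c(103)) - 2286 = (-21796 + 46/(103*(1 + 100*103*(-1 + 103)**2))) - 2286 = (-21796 + 46*(1/103)/(1 + 100*103*102**2)) - 2286 = (-21796 + 46*(1/103)/(1 + 100*103*10404)) - 2286 = (-21796 + 46*(1/103)/(1 + 107161200)) - 2286 = (-21796 + 46*(1/103)/107161201) - 2286 = (-21796 + 46*(1/103)*(1/107161201)) - 2286 = (-21796 + 46/11037603703) - 2286 = -240575610310542/11037603703 - 2286 = -265807572375600/11037603703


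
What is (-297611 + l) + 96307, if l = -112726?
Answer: -314030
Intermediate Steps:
(-297611 + l) + 96307 = (-297611 - 112726) + 96307 = -410337 + 96307 = -314030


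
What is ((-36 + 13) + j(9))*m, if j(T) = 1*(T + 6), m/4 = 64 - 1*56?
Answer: -256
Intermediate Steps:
m = 32 (m = 4*(64 - 1*56) = 4*(64 - 56) = 4*8 = 32)
j(T) = 6 + T (j(T) = 1*(6 + T) = 6 + T)
((-36 + 13) + j(9))*m = ((-36 + 13) + (6 + 9))*32 = (-23 + 15)*32 = -8*32 = -256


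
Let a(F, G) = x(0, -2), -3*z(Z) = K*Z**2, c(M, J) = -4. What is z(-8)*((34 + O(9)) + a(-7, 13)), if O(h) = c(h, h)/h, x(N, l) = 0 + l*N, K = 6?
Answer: -38656/9 ≈ -4295.1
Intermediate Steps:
x(N, l) = N*l (x(N, l) = 0 + N*l = N*l)
O(h) = -4/h
z(Z) = -2*Z**2
a(F, G) = 0 (a(F, G) = 0*(-2) = 0)
z(-8)*((34 + O(9)) + a(-7, 13)) = (-2*(-8)**2)*((34 - 4/9) + 0) = (-2*64)*((34 - 4*1/9) + 0) = -128*((34 - 4/9) + 0) = -128*(302/9 + 0) = -128*302/9 = -38656/9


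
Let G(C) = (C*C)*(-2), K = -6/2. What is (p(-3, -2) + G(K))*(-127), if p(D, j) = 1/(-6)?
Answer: 13843/6 ≈ 2307.2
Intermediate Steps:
K = -3 (K = -6*½ = -3)
p(D, j) = -⅙
G(C) = -2*C² (G(C) = C²*(-2) = -2*C²)
(p(-3, -2) + G(K))*(-127) = (-⅙ - 2*(-3)²)*(-127) = (-⅙ - 2*9)*(-127) = (-⅙ - 18)*(-127) = -109/6*(-127) = 13843/6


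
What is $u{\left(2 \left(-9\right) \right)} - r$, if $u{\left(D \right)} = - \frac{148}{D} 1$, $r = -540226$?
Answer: $\frac{4862108}{9} \approx 5.4023 \cdot 10^{5}$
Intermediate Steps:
$u{\left(D \right)} = - \frac{148}{D}$
$u{\left(2 \left(-9\right) \right)} - r = - \frac{148}{2 \left(-9\right)} - -540226 = - \frac{148}{-18} + 540226 = \left(-148\right) \left(- \frac{1}{18}\right) + 540226 = \frac{74}{9} + 540226 = \frac{4862108}{9}$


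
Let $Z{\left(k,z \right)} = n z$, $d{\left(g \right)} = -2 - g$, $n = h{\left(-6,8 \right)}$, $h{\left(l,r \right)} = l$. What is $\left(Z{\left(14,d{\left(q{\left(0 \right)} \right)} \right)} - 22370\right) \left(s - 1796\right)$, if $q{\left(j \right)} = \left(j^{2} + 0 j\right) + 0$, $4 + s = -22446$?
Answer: $542092068$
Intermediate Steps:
$s = -22450$ ($s = -4 - 22446 = -22450$)
$q{\left(j \right)} = j^{2}$ ($q{\left(j \right)} = \left(j^{2} + 0\right) + 0 = j^{2} + 0 = j^{2}$)
$n = -6$
$Z{\left(k,z \right)} = - 6 z$
$\left(Z{\left(14,d{\left(q{\left(0 \right)} \right)} \right)} - 22370\right) \left(s - 1796\right) = \left(- 6 \left(-2 - 0^{2}\right) - 22370\right) \left(-22450 - 1796\right) = \left(- 6 \left(-2 - 0\right) - 22370\right) \left(-24246\right) = \left(- 6 \left(-2 + 0\right) - 22370\right) \left(-24246\right) = \left(\left(-6\right) \left(-2\right) - 22370\right) \left(-24246\right) = \left(12 - 22370\right) \left(-24246\right) = \left(-22358\right) \left(-24246\right) = 542092068$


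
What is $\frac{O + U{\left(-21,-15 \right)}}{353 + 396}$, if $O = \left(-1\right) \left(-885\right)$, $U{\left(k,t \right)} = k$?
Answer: $\frac{864}{749} \approx 1.1535$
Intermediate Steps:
$O = 885$
$\frac{O + U{\left(-21,-15 \right)}}{353 + 396} = \frac{885 - 21}{353 + 396} = \frac{864}{749}$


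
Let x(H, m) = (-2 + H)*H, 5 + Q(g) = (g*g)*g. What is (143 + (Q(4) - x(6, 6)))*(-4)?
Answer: -712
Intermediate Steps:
Q(g) = -5 + g³ (Q(g) = -5 + (g*g)*g = -5 + g²*g = -5 + g³)
x(H, m) = H*(-2 + H)
(143 + (Q(4) - x(6, 6)))*(-4) = (143 + ((-5 + 4³) - 6*(-2 + 6)))*(-4) = (143 + ((-5 + 64) - 6*4))*(-4) = (143 + (59 - 1*24))*(-4) = (143 + (59 - 24))*(-4) = (143 + 35)*(-4) = 178*(-4) = -712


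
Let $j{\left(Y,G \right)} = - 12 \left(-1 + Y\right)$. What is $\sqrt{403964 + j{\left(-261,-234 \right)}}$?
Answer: $2 \sqrt{101777} \approx 638.05$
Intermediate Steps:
$j{\left(Y,G \right)} = 12 - 12 Y$
$\sqrt{403964 + j{\left(-261,-234 \right)}} = \sqrt{403964 + \left(12 - -3132\right)} = \sqrt{403964 + \left(12 + 3132\right)} = \sqrt{403964 + 3144} = \sqrt{407108} = 2 \sqrt{101777}$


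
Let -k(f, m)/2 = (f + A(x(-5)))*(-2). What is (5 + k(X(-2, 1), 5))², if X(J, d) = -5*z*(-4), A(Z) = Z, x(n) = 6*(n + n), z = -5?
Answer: 403225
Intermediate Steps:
x(n) = 12*n (x(n) = 6*(2*n) = 12*n)
X(J, d) = -100 (X(J, d) = -5*(-5)*(-4) = 25*(-4) = -100)
k(f, m) = -240 + 4*f (k(f, m) = -2*(f + 12*(-5))*(-2) = -2*(f - 60)*(-2) = -2*(-60 + f)*(-2) = -2*(120 - 2*f) = -240 + 4*f)
(5 + k(X(-2, 1), 5))² = (5 + (-240 + 4*(-100)))² = (5 + (-240 - 400))² = (5 - 640)² = (-635)² = 403225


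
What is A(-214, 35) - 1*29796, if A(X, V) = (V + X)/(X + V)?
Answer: -29795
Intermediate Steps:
A(X, V) = 1 (A(X, V) = (V + X)/(V + X) = 1)
A(-214, 35) - 1*29796 = 1 - 1*29796 = 1 - 29796 = -29795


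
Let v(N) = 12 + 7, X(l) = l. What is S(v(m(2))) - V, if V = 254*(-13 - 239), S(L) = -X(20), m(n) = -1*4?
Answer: 63988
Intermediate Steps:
m(n) = -4
v(N) = 19
S(L) = -20 (S(L) = -1*20 = -20)
V = -64008 (V = 254*(-252) = -64008)
S(v(m(2))) - V = -20 - 1*(-64008) = -20 + 64008 = 63988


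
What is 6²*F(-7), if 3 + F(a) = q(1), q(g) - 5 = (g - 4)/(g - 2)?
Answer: 180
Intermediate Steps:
q(g) = 5 + (-4 + g)/(-2 + g) (q(g) = 5 + (g - 4)/(g - 2) = 5 + (-4 + g)/(-2 + g))
F(a) = 5 (F(a) = -3 + 2*(-7 + 3*1)/(-2 + 1) = -3 + 2*(-7 + 3)/(-1) = -3 + 2*(-1)*(-4) = -3 + 8 = 5)
6²*F(-7) = 6²*5 = 36*5 = 180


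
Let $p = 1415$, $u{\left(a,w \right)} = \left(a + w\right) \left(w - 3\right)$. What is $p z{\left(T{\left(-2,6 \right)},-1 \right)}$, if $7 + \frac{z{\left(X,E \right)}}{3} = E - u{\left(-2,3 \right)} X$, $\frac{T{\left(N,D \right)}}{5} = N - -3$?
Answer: $-33960$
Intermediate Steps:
$u{\left(a,w \right)} = \left(-3 + w\right) \left(a + w\right)$ ($u{\left(a,w \right)} = \left(a + w\right) \left(-3 + w\right) = \left(-3 + w\right) \left(a + w\right)$)
$T{\left(N,D \right)} = 15 + 5 N$ ($T{\left(N,D \right)} = 5 \left(N - -3\right) = 5 \left(N + 3\right) = 5 \left(3 + N\right) = 15 + 5 N$)
$z{\left(X,E \right)} = -21 + 3 E$ ($z{\left(X,E \right)} = -21 + 3 \left(E - \left(3^{2} - -6 - 9 - 6\right) X\right) = -21 + 3 \left(E - \left(9 + 6 - 9 - 6\right) X\right) = -21 + 3 \left(E - 0 X\right) = -21 + 3 \left(E - 0\right) = -21 + 3 \left(E + 0\right) = -21 + 3 E$)
$p z{\left(T{\left(-2,6 \right)},-1 \right)} = 1415 \left(-21 + 3 \left(-1\right)\right) = 1415 \left(-21 - 3\right) = 1415 \left(-24\right) = -33960$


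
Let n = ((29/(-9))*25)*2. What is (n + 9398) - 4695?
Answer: 40877/9 ≈ 4541.9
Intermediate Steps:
n = -1450/9 (n = ((29*(-⅑))*25)*2 = -29/9*25*2 = -725/9*2 = -1450/9 ≈ -161.11)
(n + 9398) - 4695 = (-1450/9 + 9398) - 4695 = 83132/9 - 4695 = 40877/9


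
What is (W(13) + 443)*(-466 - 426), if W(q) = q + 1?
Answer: -407644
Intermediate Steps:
W(q) = 1 + q
(W(13) + 443)*(-466 - 426) = ((1 + 13) + 443)*(-466 - 426) = (14 + 443)*(-892) = 457*(-892) = -407644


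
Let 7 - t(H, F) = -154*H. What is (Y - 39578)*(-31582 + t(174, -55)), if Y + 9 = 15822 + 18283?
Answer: 26198478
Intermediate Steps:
t(H, F) = 7 + 154*H (t(H, F) = 7 - (-154)*H = 7 + 154*H)
Y = 34096 (Y = -9 + (15822 + 18283) = -9 + 34105 = 34096)
(Y - 39578)*(-31582 + t(174, -55)) = (34096 - 39578)*(-31582 + (7 + 154*174)) = -5482*(-31582 + (7 + 26796)) = -5482*(-31582 + 26803) = -5482*(-4779) = 26198478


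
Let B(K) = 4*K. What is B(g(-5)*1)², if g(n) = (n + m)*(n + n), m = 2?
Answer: 14400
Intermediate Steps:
g(n) = 2*n*(2 + n) (g(n) = (n + 2)*(n + n) = (2 + n)*(2*n) = 2*n*(2 + n))
B(g(-5)*1)² = (4*((2*(-5)*(2 - 5))*1))² = (4*((2*(-5)*(-3))*1))² = (4*(30*1))² = (4*30)² = 120² = 14400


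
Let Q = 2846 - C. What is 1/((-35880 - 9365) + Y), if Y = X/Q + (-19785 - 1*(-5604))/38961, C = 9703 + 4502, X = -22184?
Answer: -3987009/180385886810 ≈ -2.2103e-5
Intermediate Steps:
C = 14205
Q = -11359 (Q = 2846 - 1*14205 = 2846 - 14205 = -11359)
Y = 6335395/3987009 (Y = -22184/(-11359) + (-19785 - 1*(-5604))/38961 = -22184*(-1/11359) + (-19785 + 5604)*(1/38961) = 22184/11359 - 14181*1/38961 = 22184/11359 - 4727/12987 = 6335395/3987009 ≈ 1.5890)
1/((-35880 - 9365) + Y) = 1/((-35880 - 9365) + 6335395/3987009) = 1/(-45245 + 6335395/3987009) = 1/(-180385886810/3987009) = -3987009/180385886810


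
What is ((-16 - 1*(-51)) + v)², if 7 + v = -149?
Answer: 14641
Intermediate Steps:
v = -156 (v = -7 - 149 = -156)
((-16 - 1*(-51)) + v)² = ((-16 - 1*(-51)) - 156)² = ((-16 + 51) - 156)² = (35 - 156)² = (-121)² = 14641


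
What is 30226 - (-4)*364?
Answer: 31682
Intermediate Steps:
30226 - (-4)*364 = 30226 - 1*(-1456) = 30226 + 1456 = 31682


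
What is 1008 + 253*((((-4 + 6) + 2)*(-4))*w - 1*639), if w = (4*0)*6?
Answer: -160659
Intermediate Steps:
w = 0 (w = 0*6 = 0)
1008 + 253*((((-4 + 6) + 2)*(-4))*w - 1*639) = 1008 + 253*((((-4 + 6) + 2)*(-4))*0 - 1*639) = 1008 + 253*(((2 + 2)*(-4))*0 - 639) = 1008 + 253*((4*(-4))*0 - 639) = 1008 + 253*(-16*0 - 639) = 1008 + 253*(0 - 639) = 1008 + 253*(-639) = 1008 - 161667 = -160659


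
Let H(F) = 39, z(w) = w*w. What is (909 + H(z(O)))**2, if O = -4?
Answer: 898704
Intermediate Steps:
z(w) = w**2
(909 + H(z(O)))**2 = (909 + 39)**2 = 948**2 = 898704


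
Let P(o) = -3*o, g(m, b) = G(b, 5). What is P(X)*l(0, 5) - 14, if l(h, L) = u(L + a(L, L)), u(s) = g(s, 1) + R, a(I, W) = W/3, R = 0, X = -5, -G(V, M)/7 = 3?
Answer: -329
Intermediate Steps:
G(V, M) = -21 (G(V, M) = -7*3 = -21)
g(m, b) = -21
a(I, W) = W/3 (a(I, W) = W*(⅓) = W/3)
u(s) = -21 (u(s) = -21 + 0 = -21)
l(h, L) = -21
P(X)*l(0, 5) - 14 = -3*(-5)*(-21) - 14 = 15*(-21) - 14 = -315 - 14 = -329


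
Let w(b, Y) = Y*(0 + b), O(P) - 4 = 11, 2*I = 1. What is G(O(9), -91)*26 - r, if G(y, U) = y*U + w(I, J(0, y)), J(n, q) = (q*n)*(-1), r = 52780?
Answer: -88270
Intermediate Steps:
I = ½ (I = (½)*1 = ½ ≈ 0.50000)
O(P) = 15 (O(P) = 4 + 11 = 15)
J(n, q) = -n*q (J(n, q) = (n*q)*(-1) = -n*q)
w(b, Y) = Y*b
G(y, U) = U*y (G(y, U) = y*U - 1*0*y*(½) = U*y + 0*(½) = U*y + 0 = U*y)
G(O(9), -91)*26 - r = -91*15*26 - 1*52780 = -1365*26 - 52780 = -35490 - 52780 = -88270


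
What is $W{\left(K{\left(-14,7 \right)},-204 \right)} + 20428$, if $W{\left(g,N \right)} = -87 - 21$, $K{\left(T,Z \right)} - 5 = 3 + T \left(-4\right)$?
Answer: $20320$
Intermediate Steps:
$K{\left(T,Z \right)} = 8 - 4 T$ ($K{\left(T,Z \right)} = 5 + \left(3 + T \left(-4\right)\right) = 5 - \left(-3 + 4 T\right) = 8 - 4 T$)
$W{\left(g,N \right)} = -108$ ($W{\left(g,N \right)} = -87 - 21 = -108$)
$W{\left(K{\left(-14,7 \right)},-204 \right)} + 20428 = -108 + 20428 = 20320$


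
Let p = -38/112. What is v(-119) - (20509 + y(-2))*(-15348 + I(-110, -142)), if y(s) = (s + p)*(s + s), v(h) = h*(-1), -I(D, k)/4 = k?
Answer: 2122830063/7 ≈ 3.0326e+8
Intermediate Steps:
p = -19/56 (p = -38*1/112 = -19/56 ≈ -0.33929)
I(D, k) = -4*k
v(h) = -h
y(s) = 2*s*(-19/56 + s) (y(s) = (s - 19/56)*(s + s) = (-19/56 + s)*(2*s) = 2*s*(-19/56 + s))
v(-119) - (20509 + y(-2))*(-15348 + I(-110, -142)) = -1*(-119) - (20509 + (1/28)*(-2)*(-19 + 56*(-2)))*(-15348 - 4*(-142)) = 119 - (20509 + (1/28)*(-2)*(-19 - 112))*(-15348 + 568) = 119 - (20509 + (1/28)*(-2)*(-131))*(-14780) = 119 - (20509 + 131/14)*(-14780) = 119 - 287257*(-14780)/14 = 119 - 1*(-2122829230/7) = 119 + 2122829230/7 = 2122830063/7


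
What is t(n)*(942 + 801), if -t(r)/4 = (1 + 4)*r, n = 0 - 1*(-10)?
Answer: -348600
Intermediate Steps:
n = 10 (n = 0 + 10 = 10)
t(r) = -20*r (t(r) = -4*(1 + 4)*r = -20*r)
t(n)*(942 + 801) = (-20*10)*(942 + 801) = -200*1743 = -348600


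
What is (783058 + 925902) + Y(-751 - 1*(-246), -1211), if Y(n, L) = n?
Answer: 1708455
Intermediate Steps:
(783058 + 925902) + Y(-751 - 1*(-246), -1211) = (783058 + 925902) + (-751 - 1*(-246)) = 1708960 + (-751 + 246) = 1708960 - 505 = 1708455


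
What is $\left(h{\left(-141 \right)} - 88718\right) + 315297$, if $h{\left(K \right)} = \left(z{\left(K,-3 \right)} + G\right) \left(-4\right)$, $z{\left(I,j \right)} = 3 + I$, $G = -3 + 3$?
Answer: $227131$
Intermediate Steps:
$G = 0$
$h{\left(K \right)} = -12 - 4 K$ ($h{\left(K \right)} = \left(\left(3 + K\right) + 0\right) \left(-4\right) = \left(3 + K\right) \left(-4\right) = -12 - 4 K$)
$\left(h{\left(-141 \right)} - 88718\right) + 315297 = \left(\left(-12 - -564\right) - 88718\right) + 315297 = \left(\left(-12 + 564\right) - 88718\right) + 315297 = \left(552 - 88718\right) + 315297 = -88166 + 315297 = 227131$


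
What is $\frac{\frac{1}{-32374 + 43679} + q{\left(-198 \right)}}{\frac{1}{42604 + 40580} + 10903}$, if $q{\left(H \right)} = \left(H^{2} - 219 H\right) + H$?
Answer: $\frac{77458465327344}{10253128004665} \approx 7.5546$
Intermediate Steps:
$q{\left(H \right)} = H^{2} - 218 H$
$\frac{\frac{1}{-32374 + 43679} + q{\left(-198 \right)}}{\frac{1}{42604 + 40580} + 10903} = \frac{\frac{1}{-32374 + 43679} - 198 \left(-218 - 198\right)}{\frac{1}{42604 + 40580} + 10903} = \frac{\frac{1}{11305} - -82368}{\frac{1}{83184} + 10903} = \frac{\frac{1}{11305} + 82368}{\frac{1}{83184} + 10903} = \frac{931170241}{11305 \cdot \frac{906955153}{83184}} = \frac{931170241}{11305} \cdot \frac{83184}{906955153} = \frac{77458465327344}{10253128004665}$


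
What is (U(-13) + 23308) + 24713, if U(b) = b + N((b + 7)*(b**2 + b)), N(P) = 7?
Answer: 48015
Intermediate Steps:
U(b) = 7 + b (U(b) = b + 7 = 7 + b)
(U(-13) + 23308) + 24713 = ((7 - 13) + 23308) + 24713 = (-6 + 23308) + 24713 = 23302 + 24713 = 48015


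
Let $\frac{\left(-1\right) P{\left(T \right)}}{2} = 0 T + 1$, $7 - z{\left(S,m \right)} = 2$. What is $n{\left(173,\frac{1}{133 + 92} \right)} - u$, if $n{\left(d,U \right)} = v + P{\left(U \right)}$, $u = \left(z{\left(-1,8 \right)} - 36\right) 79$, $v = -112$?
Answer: $2335$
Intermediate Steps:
$z{\left(S,m \right)} = 5$ ($z{\left(S,m \right)} = 7 - 2 = 5$)
$P{\left(T \right)} = -2$ ($P{\left(T \right)} = - 2 \left(0 T + 1\right) = - 2 \left(0 + 1\right) = \left(-2\right) 1 = -2$)
$u = -2449$ ($u = \left(5 - 36\right) 79 = \left(-31\right) 79 = -2449$)
$n{\left(d,U \right)} = -114$ ($n{\left(d,U \right)} = -112 - 2 = -114$)
$n{\left(173,\frac{1}{133 + 92} \right)} - u = -114 - -2449 = -114 + 2449 = 2335$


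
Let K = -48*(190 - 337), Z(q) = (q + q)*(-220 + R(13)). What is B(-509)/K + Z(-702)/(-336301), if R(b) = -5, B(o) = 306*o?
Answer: -433406479/18832856 ≈ -23.013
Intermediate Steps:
Z(q) = -450*q (Z(q) = (q + q)*(-220 - 5) = (2*q)*(-225) = -450*q)
K = 7056 (K = -48*(-147) = 7056)
B(-509)/K + Z(-702)/(-336301) = (306*(-509))/7056 - 450*(-702)/(-336301) = -155754*1/7056 + 315900*(-1/336301) = -8653/392 - 315900/336301 = -433406479/18832856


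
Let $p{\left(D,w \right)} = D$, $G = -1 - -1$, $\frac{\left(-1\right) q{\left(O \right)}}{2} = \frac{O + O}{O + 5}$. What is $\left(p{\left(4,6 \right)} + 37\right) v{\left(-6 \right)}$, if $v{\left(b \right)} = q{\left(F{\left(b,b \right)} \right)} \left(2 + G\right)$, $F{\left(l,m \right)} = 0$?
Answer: $0$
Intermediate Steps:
$q{\left(O \right)} = - \frac{4 O}{5 + O}$ ($q{\left(O \right)} = - 2 \frac{O + O}{O + 5} = - 2 \frac{2 O}{5 + O} = - \frac{4 O}{5 + O}$)
$G = 0$ ($G = -1 + 1 = 0$)
$v{\left(b \right)} = 0$ ($v{\left(b \right)} = \left(-4\right) 0 \frac{1}{5 + 0} \left(2 + 0\right) = \left(-4\right) 0 \cdot \frac{1}{5} \cdot 2 = 0 \cdot 2 = 0$)
$\left(p{\left(4,6 \right)} + 37\right) v{\left(-6 \right)} = \left(4 + 37\right) 0 = 41 \cdot 0 = 0$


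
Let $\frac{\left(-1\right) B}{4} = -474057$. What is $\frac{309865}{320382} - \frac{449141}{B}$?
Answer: $\frac{24648777631}{33750962172} \approx 0.73031$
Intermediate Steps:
$B = 1896228$ ($B = \left(-4\right) \left(-474057\right) = 1896228$)
$\frac{309865}{320382} - \frac{449141}{B} = \frac{309865}{320382} - \frac{449141}{1896228} = \frac{24648777631}{33750962172}$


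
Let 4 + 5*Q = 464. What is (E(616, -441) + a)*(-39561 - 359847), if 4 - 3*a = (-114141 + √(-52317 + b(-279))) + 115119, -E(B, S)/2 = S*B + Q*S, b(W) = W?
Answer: -249283047584 + 798816*I*√1461 ≈ -2.4928e+11 + 3.0533e+7*I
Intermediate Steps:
Q = 92 (Q = -⅘ + (⅕)*464 = -⅘ + 464/5 = 92)
E(B, S) = -184*S - 2*B*S (E(B, S) = -2*(S*B + 92*S) = -2*(B*S + 92*S) = -2*(92*S + B*S) = -184*S - 2*B*S)
a = -974/3 - 2*I*√1461 (a = 4/3 - ((-114141 + √(-52317 - 279)) + 115119)/3 = 4/3 - ((-114141 + √(-52596)) + 115119)/3 = 4/3 - ((-114141 + 6*I*√1461) + 115119)/3 = 4/3 - (978 + 6*I*√1461)/3 = 4/3 + (-326 - 2*I*√1461) = -974/3 - 2*I*√1461 ≈ -324.67 - 76.446*I)
(E(616, -441) + a)*(-39561 - 359847) = (-2*(-441)*(92 + 616) + (-974/3 - 2*I*√1461))*(-39561 - 359847) = (-2*(-441)*708 + (-974/3 - 2*I*√1461))*(-399408) = (624456 + (-974/3 - 2*I*√1461))*(-399408) = (1872394/3 - 2*I*√1461)*(-399408) = -249283047584 + 798816*I*√1461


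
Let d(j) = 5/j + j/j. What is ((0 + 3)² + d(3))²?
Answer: 1225/9 ≈ 136.11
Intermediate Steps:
d(j) = 1 + 5/j (d(j) = 5/j + 1 = 1 + 5/j)
((0 + 3)² + d(3))² = ((0 + 3)² + (5 + 3)/3)² = (3² + (⅓)*8)² = (9 + 8/3)² = (35/3)² = 1225/9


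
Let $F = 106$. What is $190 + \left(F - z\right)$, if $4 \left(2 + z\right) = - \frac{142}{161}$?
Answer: $\frac{96027}{322} \approx 298.22$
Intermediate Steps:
$z = - \frac{715}{322}$ ($z = -2 + \frac{\left(-142\right) \frac{1}{161}}{4} = -2 + \frac{1}{4} \left(- \frac{142}{161}\right) = -2 - \frac{71}{322} = - \frac{715}{322} \approx -2.2205$)
$190 + \left(F - z\right) = 190 + \left(106 - - \frac{715}{322}\right) = 190 + \left(106 + \frac{715}{322}\right) = 190 + \frac{34847}{322} = \frac{96027}{322}$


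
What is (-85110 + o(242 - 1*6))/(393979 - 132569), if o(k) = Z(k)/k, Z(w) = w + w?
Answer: -42554/130705 ≈ -0.32557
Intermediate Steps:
Z(w) = 2*w
o(k) = 2 (o(k) = (2*k)/k = 2)
(-85110 + o(242 - 1*6))/(393979 - 132569) = (-85110 + 2)/(393979 - 132569) = -85108/261410 = -85108*1/261410 = -42554/130705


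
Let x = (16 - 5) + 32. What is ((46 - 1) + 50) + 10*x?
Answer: 525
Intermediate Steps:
x = 43 (x = 11 + 32 = 43)
((46 - 1) + 50) + 10*x = ((46 - 1) + 50) + 10*43 = (45 + 50) + 430 = 95 + 430 = 525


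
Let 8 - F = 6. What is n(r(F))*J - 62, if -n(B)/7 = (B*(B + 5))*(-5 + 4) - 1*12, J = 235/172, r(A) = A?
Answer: 16053/86 ≈ 186.66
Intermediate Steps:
F = 2 (F = 8 - 1*6 = 8 - 6 = 2)
J = 235/172 (J = 235*(1/172) = 235/172 ≈ 1.3663)
n(B) = 84 + 7*B*(5 + B) (n(B) = -7*((B*(B + 5))*(-5 + 4) - 1*12) = -7*((B*(5 + B))*(-1) - 12) = -7*(-B*(5 + B) - 12) = -7*(-12 - B*(5 + B)) = 84 + 7*B*(5 + B))
n(r(F))*J - 62 = (84 + 7*2² + 35*2)*(235/172) - 62 = (84 + 7*4 + 70)*(235/172) - 62 = (84 + 28 + 70)*(235/172) - 62 = 182*(235/172) - 62 = 21385/86 - 62 = 16053/86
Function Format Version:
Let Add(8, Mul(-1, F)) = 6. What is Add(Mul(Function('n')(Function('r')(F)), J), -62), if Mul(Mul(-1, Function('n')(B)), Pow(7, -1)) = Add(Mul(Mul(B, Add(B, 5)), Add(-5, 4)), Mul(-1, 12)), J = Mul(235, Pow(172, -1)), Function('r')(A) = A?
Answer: Rational(16053, 86) ≈ 186.66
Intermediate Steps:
F = 2 (F = Add(8, Mul(-1, 6)) = Add(8, -6) = 2)
J = Rational(235, 172) (J = Mul(235, Rational(1, 172)) = Rational(235, 172) ≈ 1.3663)
Function('n')(B) = Add(84, Mul(7, B, Add(5, B))) (Function('n')(B) = Mul(-7, Add(Mul(Mul(B, Add(B, 5)), Add(-5, 4)), Mul(-1, 12))) = Mul(-7, Add(Mul(Mul(B, Add(5, B)), -1), -12)) = Mul(-7, Add(Mul(-1, B, Add(5, B)), -12)) = Mul(-7, Add(-12, Mul(-1, B, Add(5, B)))) = Add(84, Mul(7, B, Add(5, B))))
Add(Mul(Function('n')(Function('r')(F)), J), -62) = Add(Mul(Add(84, Mul(7, Pow(2, 2)), Mul(35, 2)), Rational(235, 172)), -62) = Add(Mul(Add(84, Mul(7, 4), 70), Rational(235, 172)), -62) = Add(Mul(Add(84, 28, 70), Rational(235, 172)), -62) = Add(Mul(182, Rational(235, 172)), -62) = Add(Rational(21385, 86), -62) = Rational(16053, 86)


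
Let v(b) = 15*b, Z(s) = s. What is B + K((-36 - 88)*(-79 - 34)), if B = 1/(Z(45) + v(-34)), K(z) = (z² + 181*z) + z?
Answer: 92482142519/465 ≈ 1.9889e+8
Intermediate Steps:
K(z) = z² + 182*z
B = -1/465 (B = 1/(45 + 15*(-34)) = 1/(45 - 510) = 1/(-465) = -1/465 ≈ -0.0021505)
B + K((-36 - 88)*(-79 - 34)) = -1/465 + ((-36 - 88)*(-79 - 34))*(182 + (-36 - 88)*(-79 - 34)) = -1/465 + (-124*(-113))*(182 - 124*(-113)) = -1/465 + 14012*(182 + 14012) = -1/465 + 14012*14194 = -1/465 + 198886328 = 92482142519/465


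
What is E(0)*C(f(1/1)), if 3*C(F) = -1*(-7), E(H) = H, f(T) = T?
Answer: 0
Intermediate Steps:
C(F) = 7/3 (C(F) = (-1*(-7))/3 = (⅓)*7 = 7/3)
E(0)*C(f(1/1)) = 0*(7/3) = 0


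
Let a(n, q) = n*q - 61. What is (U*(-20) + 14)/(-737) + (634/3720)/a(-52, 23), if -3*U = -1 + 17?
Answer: -282354709/1723120740 ≈ -0.16386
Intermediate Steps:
U = -16/3 (U = -(-1 + 17)/3 = -1/3*16 = -16/3 ≈ -5.3333)
a(n, q) = -61 + n*q
(U*(-20) + 14)/(-737) + (634/3720)/a(-52, 23) = (-16/3*(-20) + 14)/(-737) + (634/3720)/(-61 - 52*23) = (320/3 + 14)*(-1/737) + (634*(1/3720))/(-61 - 1196) = (362/3)*(-1/737) + (317/1860)/(-1257) = -362/2211 + (317/1860)*(-1/1257) = -362/2211 - 317/2338020 = -282354709/1723120740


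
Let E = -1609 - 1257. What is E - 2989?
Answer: -5855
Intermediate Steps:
E = -2866
E - 2989 = -2866 - 2989 = -5855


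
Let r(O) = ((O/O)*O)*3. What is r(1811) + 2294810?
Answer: 2300243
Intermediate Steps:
r(O) = 3*O (r(O) = (1*O)*3 = O*3 = 3*O)
r(1811) + 2294810 = 3*1811 + 2294810 = 5433 + 2294810 = 2300243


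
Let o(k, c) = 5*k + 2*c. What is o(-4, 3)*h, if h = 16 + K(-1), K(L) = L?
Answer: -210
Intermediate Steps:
o(k, c) = 2*c + 5*k
h = 15 (h = 16 - 1 = 15)
o(-4, 3)*h = (2*3 + 5*(-4))*15 = (6 - 20)*15 = -14*15 = -210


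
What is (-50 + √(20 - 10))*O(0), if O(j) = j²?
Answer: 0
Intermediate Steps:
(-50 + √(20 - 10))*O(0) = (-50 + √(20 - 10))*0² = (-50 + √10)*0 = 0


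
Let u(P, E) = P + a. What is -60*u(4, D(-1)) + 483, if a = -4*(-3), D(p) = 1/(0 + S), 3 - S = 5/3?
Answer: -477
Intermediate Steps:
S = 4/3 (S = 3 - 5/3 = 4/3 ≈ 1.3333)
D(p) = 3/4 (D(p) = 1/(0 + 4/3) = 1/(4/3) = 3/4)
a = 12
u(P, E) = 12 + P (u(P, E) = P + 12 = 12 + P)
-60*u(4, D(-1)) + 483 = -60*(12 + 4) + 483 = -60*16 + 483 = -960 + 483 = -477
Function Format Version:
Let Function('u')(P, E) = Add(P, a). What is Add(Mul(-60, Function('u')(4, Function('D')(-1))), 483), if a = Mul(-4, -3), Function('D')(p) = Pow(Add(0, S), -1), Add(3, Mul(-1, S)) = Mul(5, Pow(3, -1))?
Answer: -477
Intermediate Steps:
S = Rational(4, 3) (S = Add(3, Mul(-1, Mul(5, Pow(3, -1)))) = Add(3, Mul(-1, Mul(5, Rational(1, 3)))) = Add(3, Mul(-1, Rational(5, 3))) = Add(3, Rational(-5, 3)) = Rational(4, 3) ≈ 1.3333)
Function('D')(p) = Rational(3, 4) (Function('D')(p) = Pow(Add(0, Rational(4, 3)), -1) = Pow(Rational(4, 3), -1) = Rational(3, 4))
a = 12
Function('u')(P, E) = Add(12, P) (Function('u')(P, E) = Add(P, 12) = Add(12, P))
Add(Mul(-60, Function('u')(4, Function('D')(-1))), 483) = Add(Mul(-60, Add(12, 4)), 483) = Add(Mul(-60, 16), 483) = Add(-960, 483) = -477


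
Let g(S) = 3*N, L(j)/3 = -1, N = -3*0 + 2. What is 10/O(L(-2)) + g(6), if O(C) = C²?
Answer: 64/9 ≈ 7.1111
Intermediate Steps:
N = 2 (N = 0 + 2 = 2)
L(j) = -3 (L(j) = 3*(-1) = -3)
g(S) = 6 (g(S) = 3*2 = 6)
10/O(L(-2)) + g(6) = 10/(-3)² + 6 = 10/9 + 6 = 64/9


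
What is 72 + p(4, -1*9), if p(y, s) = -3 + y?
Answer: 73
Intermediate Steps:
72 + p(4, -1*9) = 72 + (-3 + 4) = 72 + 1 = 73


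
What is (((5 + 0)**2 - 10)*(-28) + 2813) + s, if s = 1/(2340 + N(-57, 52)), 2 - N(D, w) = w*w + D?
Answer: 729864/305 ≈ 2393.0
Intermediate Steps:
N(D, w) = 2 - D - w**2 (N(D, w) = 2 - (w*w + D) = 2 - (w**2 + D) = 2 - (D + w**2) = 2 + (-D - w**2) = 2 - D - w**2)
s = -1/305 (s = 1/(2340 + (2 - 1*(-57) - 1*52**2)) = 1/(2340 + (2 + 57 - 1*2704)) = 1/(2340 + (2 + 57 - 2704)) = 1/(2340 - 2645) = 1/(-305) = -1/305 ≈ -0.0032787)
(((5 + 0)**2 - 10)*(-28) + 2813) + s = (((5 + 0)**2 - 10)*(-28) + 2813) - 1/305 = ((5**2 - 10)*(-28) + 2813) - 1/305 = ((25 - 10)*(-28) + 2813) - 1/305 = (15*(-28) + 2813) - 1/305 = (-420 + 2813) - 1/305 = 2393 - 1/305 = 729864/305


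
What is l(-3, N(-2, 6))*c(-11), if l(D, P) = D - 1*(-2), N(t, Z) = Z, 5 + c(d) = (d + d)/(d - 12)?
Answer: 93/23 ≈ 4.0435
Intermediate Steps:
c(d) = -5 + 2*d/(-12 + d) (c(d) = -5 + (d + d)/(d - 12) = -5 + (2*d)/(-12 + d) = -5 + 2*d/(-12 + d))
l(D, P) = 2 + D (l(D, P) = D + 2 = 2 + D)
l(-3, N(-2, 6))*c(-11) = (2 - 3)*(3*(20 - 1*(-11))/(-12 - 11)) = -3*(20 + 11)/(-23) = -3*(-1)*31/23 = -1*(-93/23) = 93/23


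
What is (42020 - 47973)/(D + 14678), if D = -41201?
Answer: 5953/26523 ≈ 0.22445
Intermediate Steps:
(42020 - 47973)/(D + 14678) = (42020 - 47973)/(-41201 + 14678) = -5953/(-26523) = -5953*(-1/26523) = 5953/26523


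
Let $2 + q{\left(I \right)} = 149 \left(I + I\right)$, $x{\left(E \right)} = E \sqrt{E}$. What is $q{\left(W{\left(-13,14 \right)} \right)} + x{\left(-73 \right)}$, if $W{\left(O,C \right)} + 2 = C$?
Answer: $3574 - 73 i \sqrt{73} \approx 3574.0 - 623.71 i$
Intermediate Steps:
$x{\left(E \right)} = E^{\frac{3}{2}}$
$W{\left(O,C \right)} = -2 + C$
$q{\left(I \right)} = -2 + 298 I$ ($q{\left(I \right)} = -2 + 149 \left(I + I\right) = -2 + 149 \cdot 2 I = -2 + 298 I$)
$q{\left(W{\left(-13,14 \right)} \right)} + x{\left(-73 \right)} = \left(-2 + 298 \left(-2 + 14\right)\right) + \left(-73\right)^{\frac{3}{2}} = \left(-2 + 298 \cdot 12\right) - 73 i \sqrt{73} = \left(-2 + 3576\right) - 73 i \sqrt{73} = 3574 - 73 i \sqrt{73}$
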